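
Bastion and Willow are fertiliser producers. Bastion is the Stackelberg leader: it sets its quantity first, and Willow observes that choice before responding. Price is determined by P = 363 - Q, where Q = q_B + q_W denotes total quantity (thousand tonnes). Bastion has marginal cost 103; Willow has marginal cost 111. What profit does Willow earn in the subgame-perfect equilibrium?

The follower Willow best-responds to any q_B: π_W = (363 - Q)q_W - 111q_W.
∂π_W/∂q_W = 252 - q_B - 2q_W = 0 gives the reaction function q_W = (252 - q_B)/2.
The leader anticipates this reaction. Substituting into P = 363 - Q gives P = 237 - (1/2)q_B, so π_B = (237 - (1/2)q_B)q_B - 103q_B.
Leader FOC: 134 - q_B = 0, so q_B = 134.
Then q_W = (252 - 134)/2 = 59.
Price P = 363 - 193 = 170.
Willow's profit: (170 - 111)·59 = 3481.

3481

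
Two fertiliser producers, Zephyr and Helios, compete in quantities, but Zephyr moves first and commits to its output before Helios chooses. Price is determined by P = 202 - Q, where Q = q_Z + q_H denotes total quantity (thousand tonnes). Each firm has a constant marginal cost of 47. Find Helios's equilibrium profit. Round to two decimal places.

1501.56

The follower Helios best-responds to any q_Z: π_H = (202 - Q)q_H - 47q_H.
Setting the follower's marginal profit to zero, 155 - q_Z - 2q_H = 0, i.e. q_H = (155 - q_Z)/2.
The leader anticipates this reaction. Substituting into P = 202 - Q gives P = 249/2 - (1/2)q_Z, so π_Z = (249/2 - (1/2)q_Z)q_Z - 47q_Z.
The leader's first-order condition 155/2 - q_Z = 0 yields q_Z = 155/2.
Then q_H = (155 - 155/2)/2 = 155/4.
Price P = 202 - 465/4 = 343/4.
Helios's profit: (343/4 - 47)·(155/4) = 1501.5625.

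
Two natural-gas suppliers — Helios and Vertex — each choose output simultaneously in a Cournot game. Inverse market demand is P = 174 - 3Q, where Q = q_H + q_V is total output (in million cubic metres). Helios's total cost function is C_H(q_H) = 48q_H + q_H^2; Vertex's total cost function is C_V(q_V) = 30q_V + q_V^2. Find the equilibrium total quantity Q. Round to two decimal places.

Helios's profit: π_H = (174 - 3Q)q_H - (48q_H + q_H²). Setting ∂π_H/∂q_H = 0: 126 - 8q_H - 3(q_V) = 0.
Vertex's first-order condition: 144 - 8q_V - 3(q_H) = 0.
Best responses: q_H = (126 - 3q_V)/8, q_V = (144 - 3q_H)/8.
Solving the pair: q_H = 576/55, q_V = 774/55.
Total output Q = 576/55 + 774/55 = 270/11.

24.55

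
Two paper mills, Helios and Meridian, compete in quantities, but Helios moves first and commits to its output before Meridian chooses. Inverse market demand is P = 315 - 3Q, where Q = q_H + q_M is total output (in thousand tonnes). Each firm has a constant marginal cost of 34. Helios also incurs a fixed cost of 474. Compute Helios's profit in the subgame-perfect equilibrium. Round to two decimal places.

The follower Meridian best-responds to any q_H: π_M = (315 - 3Q)q_M - 34q_M.
Setting the follower's marginal profit to zero, 281 - 3q_H - 6q_M = 0, i.e. q_M = (281 - 3q_H)/6.
Helios substitutes q_M(q_H) into its own profit: π_H = q_H(315 - 3q_H - (281 - 3q_H)/2) - 34q_H = (349/2 - (3/2)q_H)q_H - 34q_H.
Maximising: ∂π_H/∂q_H = 281/2 - 3q_H = 0, giving q_H = 281/6.
Then q_M = (281 - 3·(281/6))/6 = 281/12.
Price P = 315 - 3·(281/4) = 417/4.
Helios's profit: (417/4 - 34)·(281/6) - 474 = 2816.0417.

2816.04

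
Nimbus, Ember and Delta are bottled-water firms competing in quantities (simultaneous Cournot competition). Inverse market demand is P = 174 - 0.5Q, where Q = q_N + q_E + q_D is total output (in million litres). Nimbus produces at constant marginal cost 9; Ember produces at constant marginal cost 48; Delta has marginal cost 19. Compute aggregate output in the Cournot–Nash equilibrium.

Nimbus's profit: π_N = (174 - 0.5Q)q_N - (9q_N). Setting ∂π_N/∂q_N = 0: 165 - q_N - (1/2)(q_E + q_D) = 0.
Ember's first-order condition: 126 - q_E - (1/2)(q_N + q_D) = 0.
Delta's first-order condition: 155 - q_D - (1/2)(q_N + q_E) = 0.
Summing all 3 equations gives 446 − 2Q = 0, hence Q = 223.
Back-substituting: q_N = (165 − 223/2)/(1/2) = 107, q_E = (126 − 223/2)/(1/2) = 29, q_D = (155 − 223/2)/(1/2) = 87.
Total output Q = 107 + 29 + 87 = 223.

223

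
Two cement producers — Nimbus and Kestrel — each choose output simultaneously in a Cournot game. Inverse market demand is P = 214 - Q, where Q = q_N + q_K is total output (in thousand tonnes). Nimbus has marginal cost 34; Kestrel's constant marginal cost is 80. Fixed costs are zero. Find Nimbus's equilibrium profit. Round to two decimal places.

Nimbus's profit: π_N = (214 - Q)q_N - (34q_N). Setting ∂π_N/∂q_N = 0: 180 - 2q_N - (q_K) = 0.
Kestrel's profit: π_K = (214 - Q)q_K - (80q_K). Setting ∂π_K/∂q_K = 0: 134 - 2q_K - (q_N) = 0.
Rearranging gives the reaction functions q_N = (180 - q_K)/2 and q_K = (134 - q_N)/2.
Substituting one into the other gives q_N = 226/3 and q_K = 88/3.
Price P = 214 - 314/3 = 328/3.
Nimbus's profit: (328/3 - 34)·(226/3) = 5675.1111.

5675.11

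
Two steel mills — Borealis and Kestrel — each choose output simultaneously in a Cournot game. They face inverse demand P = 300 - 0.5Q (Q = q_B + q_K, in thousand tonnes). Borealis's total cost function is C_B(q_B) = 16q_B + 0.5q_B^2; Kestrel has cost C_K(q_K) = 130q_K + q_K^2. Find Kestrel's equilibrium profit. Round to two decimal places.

1778.63

Borealis's profit: π_B = (300 - 0.5Q)q_B - (16q_B + (1/2)q_B²). Setting ∂π_B/∂q_B = 0: 284 - 2q_B - (1/2)(q_K) = 0.
Kestrel's first-order condition: 170 - 3q_K - (1/2)(q_B) = 0.
So q_B = (284 - (1/2)q_K)/2 and q_K = (170 - (1/2)q_B)/3.
Substituting one into the other gives q_B = 133.3913 and q_K = 792/23.
Price P = 300 - (1/2)·167.8261 = 216.0870.
Kestrel's profit: 216.0870·(792/23) - 130·(792/23) - (792/23)² = 1778.6314.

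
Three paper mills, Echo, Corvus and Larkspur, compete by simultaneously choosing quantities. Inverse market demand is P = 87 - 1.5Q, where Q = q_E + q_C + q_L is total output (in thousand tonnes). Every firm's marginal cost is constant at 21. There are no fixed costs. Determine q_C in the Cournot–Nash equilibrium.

Each firm earns π_i = (87 - 1.5Q)q_i - 21q_i.
First-order condition (treating rivals' output as given): 66 - 3q_i - (3/2)·Σ_{j≠i} q_j = 0.
With identical firms every q_j equals q_i, so Σ_{j≠i} q_j = 2q_i and 66 = 6q_i, giving q_i = 11.

11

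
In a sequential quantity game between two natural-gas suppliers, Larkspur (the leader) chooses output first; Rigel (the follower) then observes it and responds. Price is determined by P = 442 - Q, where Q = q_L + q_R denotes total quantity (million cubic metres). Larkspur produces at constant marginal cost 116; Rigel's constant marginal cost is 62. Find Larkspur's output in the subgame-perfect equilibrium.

Solve by backward induction. Given q_L, the follower Rigel maximises π_R = (442 - q_L - q_R)q_R - 62q_R.
∂π_R/∂q_R = 380 - q_L - 2q_R = 0 gives the reaction function q_R = (380 - q_L)/2.
Larkspur substitutes q_R(q_L) into its own profit: π_L = q_L(442 - q_L - (380 - q_L)/2) - 116q_L = (252 - (1/2)q_L)q_L - 116q_L.
The leader's first-order condition 136 - q_L = 0 yields q_L = 136.
Then q_R = (380 - 136)/2 = 122.

136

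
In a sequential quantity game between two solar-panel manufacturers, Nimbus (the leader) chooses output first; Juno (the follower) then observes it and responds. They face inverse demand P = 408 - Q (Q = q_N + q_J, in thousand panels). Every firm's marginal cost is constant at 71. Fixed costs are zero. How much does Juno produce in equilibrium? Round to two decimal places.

84.25

Solve by backward induction. Given q_N, the follower Juno maximises π_J = (408 - q_N - q_J)q_J - 71q_J.
Setting the follower's marginal profit to zero, 337 - q_N - 2q_J = 0, i.e. q_J = (337 - q_N)/2.
The leader anticipates this reaction. Substituting into P = 408 - Q gives P = 479/2 - (1/2)q_N, so π_N = (479/2 - (1/2)q_N)q_N - 71q_N.
The leader's first-order condition 337/2 - q_N = 0 yields q_N = 337/2.
Then q_J = (337 - 337/2)/2 = 337/4.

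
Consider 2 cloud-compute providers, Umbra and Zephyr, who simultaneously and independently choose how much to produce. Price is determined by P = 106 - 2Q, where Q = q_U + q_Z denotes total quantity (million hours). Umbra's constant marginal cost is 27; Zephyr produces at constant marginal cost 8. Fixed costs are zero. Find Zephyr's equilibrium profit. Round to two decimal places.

Umbra's profit: π_U = (106 - 2Q)q_U - (27q_U). Setting ∂π_U/∂q_U = 0: 79 - 4q_U - 2(q_Z) = 0.
Zephyr's profit: π_Z = (106 - 2Q)q_Z - (8q_Z). Setting ∂π_Z/∂q_Z = 0: 98 - 4q_Z - 2(q_U) = 0.
Best responses: q_U = (79 - 2q_Z)/4, q_Z = (98 - 2q_U)/4.
Substituting one into the other gives q_U = 10 and q_Z = 39/2.
Price P = 106 - 2·(59/2) = 47.
Zephyr's profit: (47 - 8)·(39/2) = 1521/2.

760.50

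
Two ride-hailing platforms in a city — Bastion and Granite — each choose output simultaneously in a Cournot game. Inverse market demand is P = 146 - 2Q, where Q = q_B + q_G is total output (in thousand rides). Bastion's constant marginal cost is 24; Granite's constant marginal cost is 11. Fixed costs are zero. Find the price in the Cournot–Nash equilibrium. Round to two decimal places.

Bastion's profit: π_B = (146 - 2Q)q_B - (24q_B). Setting ∂π_B/∂q_B = 0: 122 - 4q_B - 2(q_G) = 0.
Granite's profit: π_G = (146 - 2Q)q_G - (11q_G). Setting ∂π_G/∂q_G = 0: 135 - 4q_G - 2(q_B) = 0.
Rearranging gives the reaction functions q_B = (122 - 2q_G)/4 and q_G = (135 - 2q_B)/4.
Solving the pair: q_B = 109/6, q_G = 74/3.
Total output Q = 257/6, so price P = 146 - 2·(257/6) = 181/3.

60.33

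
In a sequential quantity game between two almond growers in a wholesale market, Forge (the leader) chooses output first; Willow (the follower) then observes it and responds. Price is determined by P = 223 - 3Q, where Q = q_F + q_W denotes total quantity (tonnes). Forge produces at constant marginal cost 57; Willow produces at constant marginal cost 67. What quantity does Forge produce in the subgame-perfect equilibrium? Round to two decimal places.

Solve by backward induction. Given q_F, the follower Willow maximises π_W = (223 - 3q_F - 3q_W)q_W - 67q_W.
∂π_W/∂q_W = 156 - 3q_F - 6q_W = 0 gives the reaction function q_W = (156 - 3q_F)/6.
Forge substitutes q_W(q_F) into its own profit: π_F = q_F(223 - 3q_F - (156 - 3q_F)/2) - 57q_F = (145 - (3/2)q_F)q_F - 57q_F.
The leader's first-order condition 88 - 3q_F = 0 yields q_F = 88/3.
Then q_W = (156 - 3·(88/3))/6 = 34/3.

29.33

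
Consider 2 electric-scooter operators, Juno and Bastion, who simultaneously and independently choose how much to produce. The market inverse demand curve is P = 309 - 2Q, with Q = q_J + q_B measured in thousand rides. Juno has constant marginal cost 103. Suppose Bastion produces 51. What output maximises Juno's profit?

26

With the rival's output fixed at 51, Juno's profit is π_J = (309 - 2·51 - 2q_J)q_J - (103q_J) = (207 - 2q_J)q_J - (103q_J).
∂π_J/∂q_J = 104 - 4q_J = 0, so q_J = 26.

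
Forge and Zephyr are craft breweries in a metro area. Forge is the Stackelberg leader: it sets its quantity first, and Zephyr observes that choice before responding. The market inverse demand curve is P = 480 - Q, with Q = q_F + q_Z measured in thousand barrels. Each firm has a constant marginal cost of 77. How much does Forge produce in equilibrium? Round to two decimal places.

The follower Zephyr best-responds to any q_F: π_Z = (480 - Q)q_Z - 77q_Z.
∂π_Z/∂q_Z = 403 - q_F - 2q_Z = 0 gives the reaction function q_Z = (403 - q_F)/2.
Forge substitutes q_Z(q_F) into its own profit: π_F = q_F(480 - q_F - (403 - q_F)/2) - 77q_F = (557/2 - (1/2)q_F)q_F - 77q_F.
Maximising: ∂π_F/∂q_F = 403/2 - q_F = 0, giving q_F = 403/2.
Then q_Z = (403 - 403/2)/2 = 403/4.

201.50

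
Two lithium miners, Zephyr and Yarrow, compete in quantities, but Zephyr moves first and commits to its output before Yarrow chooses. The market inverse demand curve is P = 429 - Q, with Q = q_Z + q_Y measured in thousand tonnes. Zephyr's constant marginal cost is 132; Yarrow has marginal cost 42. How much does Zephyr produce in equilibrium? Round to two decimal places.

103.50

Solve by backward induction. Given q_Z, the follower Yarrow maximises π_Y = (429 - q_Z - q_Y)q_Y - 42q_Y.
Follower FOC: 387 - q_Z - 2q_Y = 0, so q_Y(q_Z) = (387 - q_Z)/2.
Zephyr substitutes q_Y(q_Z) into its own profit: π_Z = q_Z(429 - q_Z - (387 - q_Z)/2) - 132q_Z = (471/2 - (1/2)q_Z)q_Z - 132q_Z.
Leader FOC: 207/2 - q_Z = 0, so q_Z = 207/2.
Then q_Y = (387 - 207/2)/2 = 567/4.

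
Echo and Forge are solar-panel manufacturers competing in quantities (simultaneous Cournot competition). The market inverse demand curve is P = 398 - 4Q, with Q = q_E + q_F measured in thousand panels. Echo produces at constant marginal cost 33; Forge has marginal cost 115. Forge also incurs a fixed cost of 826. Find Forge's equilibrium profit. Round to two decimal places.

296.25

Echo's profit: π_E = (398 - 4Q)q_E - (33q_E). Setting ∂π_E/∂q_E = 0: 365 - 8q_E - 4(q_F) = 0.
Forge's first-order condition: 283 - 8q_F - 4(q_E) = 0.
So q_E = (365 - 4q_F)/8 and q_F = (283 - 4q_E)/8.
Solving the pair: q_E = 149/4, q_F = 67/4.
Price P = 398 - 4·54 = 182.
Forge's profit: (182 - 115)·(67/4) - 826 = 1185/4.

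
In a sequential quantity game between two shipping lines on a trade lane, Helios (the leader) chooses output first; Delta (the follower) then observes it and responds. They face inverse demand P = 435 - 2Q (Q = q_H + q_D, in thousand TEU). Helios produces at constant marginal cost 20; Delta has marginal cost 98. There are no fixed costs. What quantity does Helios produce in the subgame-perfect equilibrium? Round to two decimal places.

Solve by backward induction. Given q_H, the follower Delta maximises π_D = (435 - 2q_H - 2q_D)q_D - 98q_D.
Setting the follower's marginal profit to zero, 337 - 2q_H - 4q_D = 0, i.e. q_D = (337 - 2q_H)/4.
Helios substitutes q_D(q_H) into its own profit: π_H = q_H(435 - 2q_H - (337 - 2q_H)/2) - 20q_H = (533/2 - q_H)q_H - 20q_H.
The leader's first-order condition 493/2 - 2q_H = 0 yields q_H = 493/4.
Then q_D = (337 - 2·(493/4))/4 = 181/8.

123.25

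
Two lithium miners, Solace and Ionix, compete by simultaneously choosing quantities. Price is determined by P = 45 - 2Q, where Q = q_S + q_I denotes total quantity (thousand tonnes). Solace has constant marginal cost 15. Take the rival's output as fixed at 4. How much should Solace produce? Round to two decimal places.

With the rival's output fixed at 4, Solace's profit is π_S = (45 - 2·4 - 2q_S)q_S - (15q_S) = (37 - 2q_S)q_S - (15q_S).
∂π_S/∂q_S = 22 - 4q_S = 0, so q_S = 11/2.

5.50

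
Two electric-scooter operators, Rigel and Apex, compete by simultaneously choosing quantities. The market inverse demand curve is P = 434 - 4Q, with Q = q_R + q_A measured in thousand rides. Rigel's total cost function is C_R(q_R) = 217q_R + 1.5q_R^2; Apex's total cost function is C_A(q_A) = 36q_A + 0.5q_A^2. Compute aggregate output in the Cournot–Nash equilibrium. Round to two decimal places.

Rigel's profit: π_R = (434 - 4Q)q_R - (217q_R + (3/2)q_R²). Setting ∂π_R/∂q_R = 0: 217 - 11q_R - 4(q_A) = 0.
Apex's first-order condition: 398 - 9q_A - 4(q_R) = 0.
So q_R = (217 - 4q_A)/11 and q_A = (398 - 4q_R)/9.
Solving the pair: q_R = 361/83, q_A = 42.2892.
Total output Q = 361/83 + 42.2892 = 46.6386.

46.64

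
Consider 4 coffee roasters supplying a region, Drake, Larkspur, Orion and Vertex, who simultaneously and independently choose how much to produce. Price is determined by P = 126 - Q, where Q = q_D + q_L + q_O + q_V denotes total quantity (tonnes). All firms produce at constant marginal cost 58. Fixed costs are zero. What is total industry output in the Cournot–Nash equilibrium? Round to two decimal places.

A representative firm's profit is π_i = q_i(126 - Q) - 58q_i.
Setting ∂π_i/∂q_i = 0 with rivals' quantities fixed: 68 - 2q_i - Σ_{j≠i} q_j = 0.
With identical firms every q_j equals q_i, so Σ_{j≠i} q_j = 3q_i and 68 = 5q_i, giving q_i = 68/5.
Total output Q = 68/5 + 68/5 + 68/5 + 68/5 = 272/5.

54.40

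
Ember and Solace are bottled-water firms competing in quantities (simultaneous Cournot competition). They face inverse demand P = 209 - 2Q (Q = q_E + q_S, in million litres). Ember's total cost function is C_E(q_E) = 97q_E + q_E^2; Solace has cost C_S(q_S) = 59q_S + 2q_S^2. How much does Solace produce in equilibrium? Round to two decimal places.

Ember's profit: π_E = (209 - 2Q)q_E - (97q_E + q_E²). Setting ∂π_E/∂q_E = 0: 112 - 6q_E - 2(q_S) = 0.
Solace's profit: π_S = (209 - 2Q)q_S - (59q_S + 2q_S²). Setting ∂π_S/∂q_S = 0: 150 - 8q_S - 2(q_E) = 0.
Rearranging gives the reaction functions q_E = (112 - 2q_S)/6 and q_S = (150 - 2q_E)/8.
Substituting one into the other gives q_E = 149/11 and q_S = 169/11.

15.36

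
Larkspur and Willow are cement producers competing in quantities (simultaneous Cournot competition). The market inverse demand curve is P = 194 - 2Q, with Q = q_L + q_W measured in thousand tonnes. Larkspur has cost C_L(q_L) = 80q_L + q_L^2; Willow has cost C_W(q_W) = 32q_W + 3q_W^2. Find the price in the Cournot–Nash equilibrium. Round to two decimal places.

Larkspur's profit: π_L = (194 - 2Q)q_L - (80q_L + q_L²). Setting ∂π_L/∂q_L = 0: 114 - 6q_L - 2(q_W) = 0.
Willow's profit: π_W = (194 - 2Q)q_W - (32q_W + 3q_W²). Setting ∂π_W/∂q_W = 0: 162 - 10q_W - 2(q_L) = 0.
So q_L = (114 - 2q_W)/6 and q_W = (162 - 2q_L)/10.
Solving the pair: q_L = 102/7, q_W = 93/7.
Total output Q = 195/7, so price P = 194 - 2·(195/7) = 968/7.

138.29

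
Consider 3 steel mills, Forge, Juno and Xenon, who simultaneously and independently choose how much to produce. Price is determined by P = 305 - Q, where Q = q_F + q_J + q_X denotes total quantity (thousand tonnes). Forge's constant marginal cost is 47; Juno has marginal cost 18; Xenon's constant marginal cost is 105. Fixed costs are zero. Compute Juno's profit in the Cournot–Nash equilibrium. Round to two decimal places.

10150.56

Forge's profit: π_F = (305 - Q)q_F - (47q_F). Setting ∂π_F/∂q_F = 0: 258 - 2q_F - (q_J + q_X) = 0.
Juno's first-order condition: 287 - 2q_J - (q_F + q_X) = 0.
Xenon's first-order condition: 200 - 2q_X - (q_F + q_J) = 0.
Adding the 3 first-order conditions: 745 − 4Q = 0, so Q = 745/4.
Back-substituting: q_F = (258 − 745/4) = 287/4, q_J = (287 − 745/4) = 403/4, q_X = (200 − 745/4) = 55/4.
Price P = 305 - 745/4 = 475/4.
Juno's profit: (475/4 - 18)·(403/4) = 10150.5625.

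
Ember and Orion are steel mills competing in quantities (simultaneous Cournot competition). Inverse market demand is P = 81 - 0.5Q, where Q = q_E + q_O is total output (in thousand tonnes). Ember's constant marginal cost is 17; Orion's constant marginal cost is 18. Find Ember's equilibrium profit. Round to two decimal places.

Ember's profit: π_E = (81 - 0.5Q)q_E - (17q_E). Setting ∂π_E/∂q_E = 0: 64 - q_E - (1/2)(q_O) = 0.
Orion's profit: π_O = (81 - 0.5Q)q_O - (18q_O). Setting ∂π_O/∂q_O = 0: 63 - q_O - (1/2)(q_E) = 0.
So q_E = (64 - (1/2)q_O) and q_O = (63 - (1/2)q_E).
Substituting one into the other gives q_E = 130/3 and q_O = 124/3.
Price P = 81 - (1/2)·(254/3) = 116/3.
Ember's profit: (116/3 - 17)·(130/3) = 938.8889.

938.89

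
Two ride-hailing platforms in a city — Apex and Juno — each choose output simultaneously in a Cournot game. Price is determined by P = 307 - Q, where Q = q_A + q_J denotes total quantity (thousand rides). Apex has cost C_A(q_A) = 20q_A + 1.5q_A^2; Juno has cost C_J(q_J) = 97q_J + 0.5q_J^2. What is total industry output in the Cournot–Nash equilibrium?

Apex's profit: π_A = (307 - Q)q_A - (20q_A + (3/2)q_A²). Setting ∂π_A/∂q_A = 0: 287 - 5q_A - (q_J) = 0.
Juno's profit: π_J = (307 - Q)q_J - (97q_J + (1/2)q_J²). Setting ∂π_J/∂q_J = 0: 210 - 3q_J - (q_A) = 0.
Best responses: q_A = (287 - q_J)/5, q_J = (210 - q_A)/3.
Solving the pair: q_A = 93/2, q_J = 109/2.
Total output Q = 93/2 + 109/2 = 101.

101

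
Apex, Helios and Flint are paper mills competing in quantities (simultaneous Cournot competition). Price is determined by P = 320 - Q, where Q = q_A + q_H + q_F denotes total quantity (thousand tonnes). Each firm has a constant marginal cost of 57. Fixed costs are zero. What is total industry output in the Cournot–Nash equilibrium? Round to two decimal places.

A representative firm's profit is π_i = q_i(320 - Q) - 57q_i.
First-order condition (treating rivals' output as given): 263 - 2q_i - Σ_{j≠i} q_j = 0.
By symmetry each firm produces the same amount; substituting Σ_{j≠i} q_j = 2q_i yields q_i = 263/4.
Total output Q = 263/4 + 263/4 + 263/4 = 789/4.

197.25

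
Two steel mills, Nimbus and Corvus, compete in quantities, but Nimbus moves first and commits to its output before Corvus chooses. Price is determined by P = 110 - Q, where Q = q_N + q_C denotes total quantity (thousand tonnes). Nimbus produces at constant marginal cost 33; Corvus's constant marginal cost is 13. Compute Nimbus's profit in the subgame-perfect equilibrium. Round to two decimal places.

406.13

The follower Corvus best-responds to any q_N: π_C = (110 - Q)q_C - 13q_C.
∂π_C/∂q_C = 97 - q_N - 2q_C = 0 gives the reaction function q_C = (97 - q_N)/2.
The leader anticipates this reaction. Substituting into P = 110 - Q gives P = 123/2 - (1/2)q_N, so π_N = (123/2 - (1/2)q_N)q_N - 33q_N.
The leader's first-order condition 57/2 - q_N = 0 yields q_N = 57/2.
Then q_C = (97 - 57/2)/2 = 137/4.
Price P = 110 - 251/4 = 189/4.
Nimbus's profit: (189/4 - 33)·(57/2) = 406.1250.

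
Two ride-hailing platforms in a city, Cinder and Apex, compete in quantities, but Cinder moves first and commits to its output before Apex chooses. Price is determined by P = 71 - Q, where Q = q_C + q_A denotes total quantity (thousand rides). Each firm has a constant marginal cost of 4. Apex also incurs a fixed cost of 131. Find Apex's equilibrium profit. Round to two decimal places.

Solve by backward induction. Given q_C, the follower Apex maximises π_A = (71 - q_C - q_A)q_A - 4q_A.
∂π_A/∂q_A = 67 - q_C - 2q_A = 0 gives the reaction function q_A = (67 - q_C)/2.
The leader anticipates this reaction. Substituting into P = 71 - Q gives P = 75/2 - (1/2)q_C, so π_C = (75/2 - (1/2)q_C)q_C - 4q_C.
Leader FOC: 67/2 - q_C = 0, so q_C = 67/2.
Then q_A = (67 - 67/2)/2 = 67/4.
Price P = 71 - 201/4 = 83/4.
Apex's profit: (83/4 - 4)·(67/4) - 131 = 149.5625.

149.56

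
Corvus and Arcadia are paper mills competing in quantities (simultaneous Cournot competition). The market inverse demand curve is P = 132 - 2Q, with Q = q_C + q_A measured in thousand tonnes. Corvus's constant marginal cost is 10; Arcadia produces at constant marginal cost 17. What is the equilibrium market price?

Corvus's profit: π_C = (132 - 2Q)q_C - (10q_C). Setting ∂π_C/∂q_C = 0: 122 - 4q_C - 2(q_A) = 0.
Arcadia's first-order condition: 115 - 4q_A - 2(q_C) = 0.
Best responses: q_C = (122 - 2q_A)/4, q_A = (115 - 2q_C)/4.
Substituting one into the other gives q_C = 43/2 and q_A = 18.
Total output Q = 79/2, so price P = 132 - 2·(79/2) = 53.

53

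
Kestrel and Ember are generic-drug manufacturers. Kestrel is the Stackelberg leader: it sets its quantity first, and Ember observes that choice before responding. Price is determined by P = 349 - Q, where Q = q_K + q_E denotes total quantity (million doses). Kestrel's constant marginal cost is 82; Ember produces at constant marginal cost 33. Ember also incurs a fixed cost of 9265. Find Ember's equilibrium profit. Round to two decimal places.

Solve by backward induction. Given q_K, the follower Ember maximises π_E = (349 - q_K - q_E)q_E - 33q_E.
Follower FOC: 316 - q_K - 2q_E = 0, so q_E(q_K) = (316 - q_K)/2.
The leader anticipates this reaction. Substituting into P = 349 - Q gives P = 191 - (1/2)q_K, so π_K = (191 - (1/2)q_K)q_K - 82q_K.
The leader's first-order condition 109 - q_K = 0 yields q_K = 109.
Then q_E = (316 - 109)/2 = 207/2.
Price P = 349 - 425/2 = 273/2.
Ember's profit: (273/2 - 33)·(207/2) - 9265 = 1447.2500.

1447.25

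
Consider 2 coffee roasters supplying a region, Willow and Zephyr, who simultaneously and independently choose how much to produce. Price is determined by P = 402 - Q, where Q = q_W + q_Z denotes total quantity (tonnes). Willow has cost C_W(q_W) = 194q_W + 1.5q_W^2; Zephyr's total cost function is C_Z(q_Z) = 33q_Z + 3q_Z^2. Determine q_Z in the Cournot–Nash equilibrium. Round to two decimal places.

Willow's profit: π_W = (402 - Q)q_W - (194q_W + (3/2)q_W²). Setting ∂π_W/∂q_W = 0: 208 - 5q_W - (q_Z) = 0.
Zephyr's first-order condition: 369 - 8q_Z - (q_W) = 0.
Best responses: q_W = (208 - q_Z)/5, q_Z = (369 - q_W)/8.
Substituting one into the other gives q_W = 1295/39 and q_Z = 1637/39.

41.97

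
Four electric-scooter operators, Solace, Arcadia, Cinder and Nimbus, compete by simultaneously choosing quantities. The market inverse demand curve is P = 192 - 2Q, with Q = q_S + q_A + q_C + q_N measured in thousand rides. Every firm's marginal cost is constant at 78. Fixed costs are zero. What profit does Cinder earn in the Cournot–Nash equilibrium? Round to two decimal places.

A representative firm's profit is π_i = q_i(192 - 2Q) - 78q_i.
First-order condition (treating rivals' output as given): 114 - 4q_i - 2·Σ_{j≠i} q_j = 0.
By symmetry each firm produces the same amount; substituting Σ_{j≠i} q_j = 3q_i yields q_i = 114/10 = 57/5.
Price P = 192 - 2·(228/5) = 504/5.
Cinder's profit: (504/5 - 78)·(57/5) = 259.9200.

259.92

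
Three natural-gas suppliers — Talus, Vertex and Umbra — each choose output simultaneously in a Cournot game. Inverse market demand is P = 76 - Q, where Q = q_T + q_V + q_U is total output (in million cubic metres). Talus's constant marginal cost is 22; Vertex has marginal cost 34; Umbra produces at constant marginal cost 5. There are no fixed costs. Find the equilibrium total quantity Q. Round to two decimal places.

41.75

Talus's profit: π_T = (76 - Q)q_T - (22q_T). Setting ∂π_T/∂q_T = 0: 54 - 2q_T - (q_V + q_U) = 0.
Vertex's first-order condition: 42 - 2q_V - (q_T + q_U) = 0.
Umbra's first-order condition: 71 - 2q_U - (q_T + q_V) = 0.
Adding the 3 conditions: 167 − 2Q − 2Q = 0, i.e. Q = 167/4.
Back-substituting: q_T = (54 − 167/4) = 49/4, q_V = (42 − 167/4) = 1/4, q_U = (71 − 167/4) = 117/4.
Total output Q = 49/4 + 1/4 + 117/4 = 167/4.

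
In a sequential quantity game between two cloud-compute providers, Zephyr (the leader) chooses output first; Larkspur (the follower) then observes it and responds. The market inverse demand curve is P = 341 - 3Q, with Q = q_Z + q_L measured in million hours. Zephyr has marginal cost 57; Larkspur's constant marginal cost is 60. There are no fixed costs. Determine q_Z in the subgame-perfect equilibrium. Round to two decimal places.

47.83

The follower Larkspur best-responds to any q_Z: π_L = (341 - 3Q)q_L - 60q_L.
Follower FOC: 281 - 3q_Z - 6q_L = 0, so q_L(q_Z) = (281 - 3q_Z)/6.
The leader anticipates this reaction. Substituting into P = 341 - 3Q gives P = 401/2 - (3/2)q_Z, so π_Z = (401/2 - (3/2)q_Z)q_Z - 57q_Z.
Maximising: ∂π_Z/∂q_Z = 287/2 - 3q_Z = 0, giving q_Z = 287/6.
Then q_L = (281 - 3·(287/6))/6 = 275/12.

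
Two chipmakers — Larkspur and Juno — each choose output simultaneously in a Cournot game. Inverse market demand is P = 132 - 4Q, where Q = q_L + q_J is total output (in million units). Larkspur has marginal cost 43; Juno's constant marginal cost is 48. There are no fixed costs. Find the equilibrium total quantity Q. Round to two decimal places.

14.42

Larkspur's profit: π_L = (132 - 4Q)q_L - (43q_L). Setting ∂π_L/∂q_L = 0: 89 - 8q_L - 4(q_J) = 0.
Juno's first-order condition: 84 - 8q_J - 4(q_L) = 0.
So q_L = (89 - 4q_J)/8 and q_J = (84 - 4q_L)/8.
Solving the pair: q_L = 47/6, q_J = 79/12.
Total output Q = 47/6 + 79/12 = 173/12.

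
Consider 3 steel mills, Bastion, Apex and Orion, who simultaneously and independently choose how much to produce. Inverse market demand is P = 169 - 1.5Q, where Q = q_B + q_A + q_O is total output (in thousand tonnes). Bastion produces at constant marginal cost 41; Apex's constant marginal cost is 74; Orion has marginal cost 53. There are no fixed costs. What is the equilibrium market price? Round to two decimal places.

Bastion's profit: π_B = (169 - 1.5Q)q_B - (41q_B). Setting ∂π_B/∂q_B = 0: 128 - 3q_B - (3/2)(q_A + q_O) = 0.
Apex's profit: π_A = (169 - 1.5Q)q_A - (74q_A). Setting ∂π_A/∂q_A = 0: 95 - 3q_A - (3/2)(q_B + q_O) = 0.
Orion's profit: π_O = (169 - 1.5Q)q_O - (53q_O). Setting ∂π_O/∂q_O = 0: 116 - 3q_O - (3/2)(q_B + q_A) = 0.
Adding the 3 conditions: 339 − 3Q − 3Q = 0, i.e. Q = 113/2.
Back-substituting: q_B = (128 − 339/4)/(3/2) = 173/6, q_A = (95 − 339/4)/(3/2) = 41/6, q_O = (116 − 339/4)/(3/2) = 125/6.
Total output Q = 113/2, so price P = 169 - (3/2)·(113/2) = 337/4.

84.25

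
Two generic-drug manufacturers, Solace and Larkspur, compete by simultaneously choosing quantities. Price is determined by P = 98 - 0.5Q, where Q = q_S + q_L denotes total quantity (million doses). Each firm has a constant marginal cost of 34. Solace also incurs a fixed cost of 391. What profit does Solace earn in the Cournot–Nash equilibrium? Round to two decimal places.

519.22

A representative firm's profit is π_i = q_i(98 - 0.5Q) - 34q_i.
First-order condition (treating rivals' output as given): 64 - q_i - (1/2)q_j = 0.
By symmetry each firm produces the same amount; substituting q_j = q_i yields q_i = 64/(3/2) = 128/3.
Price P = 98 - (1/2)·(256/3) = 166/3.
Solace's profit: (166/3 - 34)·(128/3) - 391 = 519.2222.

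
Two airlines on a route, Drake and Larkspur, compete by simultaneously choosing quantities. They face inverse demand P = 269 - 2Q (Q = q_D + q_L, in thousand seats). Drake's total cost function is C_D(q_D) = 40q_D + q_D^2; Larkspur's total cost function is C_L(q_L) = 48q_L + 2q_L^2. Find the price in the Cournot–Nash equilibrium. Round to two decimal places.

166.36

Drake's profit: π_D = (269 - 2Q)q_D - (40q_D + q_D²). Setting ∂π_D/∂q_D = 0: 229 - 6q_D - 2(q_L) = 0.
Larkspur's first-order condition: 221 - 8q_L - 2(q_D) = 0.
So q_D = (229 - 2q_L)/6 and q_L = (221 - 2q_D)/8.
Substituting one into the other gives q_D = 695/22 and q_L = 217/11.
Total output Q = 1129/22, so price P = 269 - 2·(1129/22) = 1830/11.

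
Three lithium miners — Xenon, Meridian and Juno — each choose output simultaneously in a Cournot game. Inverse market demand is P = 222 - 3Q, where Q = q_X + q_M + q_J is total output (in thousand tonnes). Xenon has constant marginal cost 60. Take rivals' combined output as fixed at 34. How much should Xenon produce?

With rivals' combined output fixed at 34, Xenon's profit is π_X = (222 - 3·34 - 3q_X)q_X - (60q_X) = (120 - 3q_X)q_X - (60q_X).
∂π_X/∂q_X = 60 - 6q_X = 0, so q_X = 10.

10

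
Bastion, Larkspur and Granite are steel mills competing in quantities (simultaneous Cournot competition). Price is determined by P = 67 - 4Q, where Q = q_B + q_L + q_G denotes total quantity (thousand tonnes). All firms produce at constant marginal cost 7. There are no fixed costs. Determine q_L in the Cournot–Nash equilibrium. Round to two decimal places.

3.75

Each firm earns π_i = (67 - 4Q)q_i - 7q_i.
First-order condition (treating rivals' output as given): 60 - 8q_i - 4·Σ_{j≠i} q_j = 0.
With identical firms every q_j equals q_i, so Σ_{j≠i} q_j = 2q_i and 60 = 16q_i, giving q_i = 15/4.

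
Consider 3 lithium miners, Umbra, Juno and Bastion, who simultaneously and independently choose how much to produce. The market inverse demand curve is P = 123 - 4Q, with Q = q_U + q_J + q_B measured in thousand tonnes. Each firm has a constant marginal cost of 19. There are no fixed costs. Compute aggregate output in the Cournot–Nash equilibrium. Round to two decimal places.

Each firm earns π_i = (123 - 4Q)q_i - 19q_i.
First-order condition (treating rivals' output as given): 104 - 8q_i - 4·Σ_{j≠i} q_j = 0.
By symmetry each firm produces the same amount; substituting Σ_{j≠i} q_j = 2q_i yields q_i = 104/16 = 13/2.
Total output Q = 13/2 + 13/2 + 13/2 = 39/2.

19.50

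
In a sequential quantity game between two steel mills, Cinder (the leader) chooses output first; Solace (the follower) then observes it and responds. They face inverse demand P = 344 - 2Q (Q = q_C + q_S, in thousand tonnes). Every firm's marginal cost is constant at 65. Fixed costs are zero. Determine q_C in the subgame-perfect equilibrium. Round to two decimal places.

69.75

The follower Solace best-responds to any q_C: π_S = (344 - 2Q)q_S - 65q_S.
Follower FOC: 279 - 2q_C - 4q_S = 0, so q_S(q_C) = (279 - 2q_C)/4.
Cinder substitutes q_S(q_C) into its own profit: π_C = q_C(344 - 2q_C - (279 - 2q_C)/2) - 65q_C = (409/2 - q_C)q_C - 65q_C.
The leader's first-order condition 279/2 - 2q_C = 0 yields q_C = 279/4.
Then q_S = (279 - 2·(279/4))/4 = 279/8.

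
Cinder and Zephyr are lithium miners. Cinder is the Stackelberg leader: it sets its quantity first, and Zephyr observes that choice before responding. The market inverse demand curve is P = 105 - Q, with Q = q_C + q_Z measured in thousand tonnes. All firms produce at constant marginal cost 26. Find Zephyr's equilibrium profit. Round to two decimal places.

390.06

The follower Zephyr best-responds to any q_C: π_Z = (105 - Q)q_Z - 26q_Z.
Follower FOC: 79 - q_C - 2q_Z = 0, so q_Z(q_C) = (79 - q_C)/2.
Cinder substitutes q_Z(q_C) into its own profit: π_C = q_C(105 - q_C - (79 - q_C)/2) - 26q_C = (131/2 - (1/2)q_C)q_C - 26q_C.
The leader's first-order condition 79/2 - q_C = 0 yields q_C = 79/2.
Then q_Z = (79 - 79/2)/2 = 79/4.
Price P = 105 - 237/4 = 183/4.
Zephyr's profit: (183/4 - 26)·(79/4) = 390.0625.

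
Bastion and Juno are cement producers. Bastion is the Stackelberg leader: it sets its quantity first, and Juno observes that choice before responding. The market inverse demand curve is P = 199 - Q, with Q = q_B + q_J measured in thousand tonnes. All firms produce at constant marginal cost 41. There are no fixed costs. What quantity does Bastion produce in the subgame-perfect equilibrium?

79

The follower Juno best-responds to any q_B: π_J = (199 - Q)q_J - 41q_J.
Setting the follower's marginal profit to zero, 158 - q_B - 2q_J = 0, i.e. q_J = (158 - q_B)/2.
Bastion substitutes q_J(q_B) into its own profit: π_B = q_B(199 - q_B - (158 - q_B)/2) - 41q_B = (120 - (1/2)q_B)q_B - 41q_B.
The leader's first-order condition 79 - q_B = 0 yields q_B = 79.
Then q_J = (158 - 79)/2 = 79/2.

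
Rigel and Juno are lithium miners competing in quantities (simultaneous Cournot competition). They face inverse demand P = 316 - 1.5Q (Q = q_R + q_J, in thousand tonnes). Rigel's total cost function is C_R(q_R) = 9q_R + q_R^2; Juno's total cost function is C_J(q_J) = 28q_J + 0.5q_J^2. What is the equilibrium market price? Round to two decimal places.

165.96

Rigel's profit: π_R = (316 - 1.5Q)q_R - (9q_R + q_R²). Setting ∂π_R/∂q_R = 0: 307 - 5q_R - (3/2)(q_J) = 0.
Juno's first-order condition: 288 - 4q_J - (3/2)(q_R) = 0.
Best responses: q_R = (307 - (3/2)q_J)/5, q_J = (288 - (3/2)q_R)/4.
Solving the pair: q_R = 44.8451, q_J = 55.1831.
Total output Q = 100.0282, so price P = 316 - (3/2)·100.0282 = 165.9577.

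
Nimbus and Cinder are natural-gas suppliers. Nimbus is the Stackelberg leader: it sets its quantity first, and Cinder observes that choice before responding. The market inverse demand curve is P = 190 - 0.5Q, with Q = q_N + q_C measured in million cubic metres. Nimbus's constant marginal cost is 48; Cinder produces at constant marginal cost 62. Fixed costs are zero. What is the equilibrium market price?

Solve by backward induction. Given q_N, the follower Cinder maximises π_C = (190 - (1/2)q_N - (1/2)q_C)q_C - 62q_C.
Setting the follower's marginal profit to zero, 128 - (1/2)q_N - q_C = 0, i.e. q_C = (128 - (1/2)q_N).
The leader anticipates this reaction. Substituting into P = 190 - 0.5Q gives P = 126 - (1/4)q_N, so π_N = (126 - (1/4)q_N)q_N - 48q_N.
The leader's first-order condition 78 - (1/2)q_N = 0 yields q_N = 156.
Then q_C = (128 - (1/2)·156) = 50.
Total output Q = 206, so price P = 190 - (1/2)·206 = 87.

87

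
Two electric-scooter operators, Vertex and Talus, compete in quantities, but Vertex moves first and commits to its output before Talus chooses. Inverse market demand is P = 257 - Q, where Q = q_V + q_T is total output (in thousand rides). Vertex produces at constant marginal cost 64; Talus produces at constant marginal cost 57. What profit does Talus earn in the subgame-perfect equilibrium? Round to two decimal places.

Solve by backward induction. Given q_V, the follower Talus maximises π_T = (257 - q_V - q_T)q_T - 57q_T.
Setting the follower's marginal profit to zero, 200 - q_V - 2q_T = 0, i.e. q_T = (200 - q_V)/2.
Vertex substitutes q_T(q_V) into its own profit: π_V = q_V(257 - q_V - (200 - q_V)/2) - 64q_V = (157 - (1/2)q_V)q_V - 64q_V.
The leader's first-order condition 93 - q_V = 0 yields q_V = 93.
Then q_T = (200 - 93)/2 = 107/2.
Price P = 257 - 293/2 = 221/2.
Talus's profit: (221/2 - 57)·(107/2) = 2862.2500.

2862.25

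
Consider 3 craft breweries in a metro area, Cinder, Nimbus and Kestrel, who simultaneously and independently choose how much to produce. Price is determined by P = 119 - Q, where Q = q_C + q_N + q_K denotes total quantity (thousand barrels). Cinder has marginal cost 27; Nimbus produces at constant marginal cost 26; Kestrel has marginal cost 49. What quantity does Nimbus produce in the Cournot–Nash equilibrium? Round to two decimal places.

29.25

Cinder's profit: π_C = (119 - Q)q_C - (27q_C). Setting ∂π_C/∂q_C = 0: 92 - 2q_C - (q_N + q_K) = 0.
Nimbus's first-order condition: 93 - 2q_N - (q_C + q_K) = 0.
Kestrel's profit: π_K = (119 - Q)q_K - (49q_K). Setting ∂π_K/∂q_K = 0: 70 - 2q_K - (q_C + q_N) = 0.
Adding the 3 conditions: 255 − 2Q − 2Q = 0, i.e. Q = 255/4.
Back-substituting: q_C = (92 − 255/4) = 113/4, q_N = (93 − 255/4) = 117/4, q_K = (70 − 255/4) = 25/4.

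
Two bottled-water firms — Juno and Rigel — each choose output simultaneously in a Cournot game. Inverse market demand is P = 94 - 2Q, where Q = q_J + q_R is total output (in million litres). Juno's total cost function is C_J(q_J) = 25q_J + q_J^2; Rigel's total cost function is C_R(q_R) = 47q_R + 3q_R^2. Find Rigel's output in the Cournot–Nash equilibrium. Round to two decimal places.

Juno's profit: π_J = (94 - 2Q)q_J - (25q_J + q_J²). Setting ∂π_J/∂q_J = 0: 69 - 6q_J - 2(q_R) = 0.
Rigel's profit: π_R = (94 - 2Q)q_R - (47q_R + 3q_R²). Setting ∂π_R/∂q_R = 0: 47 - 10q_R - 2(q_J) = 0.
Rearranging gives the reaction functions q_J = (69 - 2q_R)/6 and q_R = (47 - 2q_J)/10.
Substituting one into the other gives q_J = 149/14 and q_R = 18/7.

2.57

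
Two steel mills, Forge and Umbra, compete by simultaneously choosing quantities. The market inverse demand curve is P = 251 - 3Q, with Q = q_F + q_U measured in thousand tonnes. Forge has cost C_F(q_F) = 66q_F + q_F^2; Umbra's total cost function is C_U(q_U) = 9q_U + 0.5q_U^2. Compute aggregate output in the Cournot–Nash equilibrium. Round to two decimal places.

Forge's profit: π_F = (251 - 3Q)q_F - (66q_F + q_F²). Setting ∂π_F/∂q_F = 0: 185 - 8q_F - 3(q_U) = 0.
Umbra's first-order condition: 242 - 7q_U - 3(q_F) = 0.
Best responses: q_F = (185 - 3q_U)/8, q_U = (242 - 3q_F)/7.
Solving the pair: q_F = 569/47, q_U = 1381/47.
Total output Q = 569/47 + 1381/47 = 1950/47.

41.49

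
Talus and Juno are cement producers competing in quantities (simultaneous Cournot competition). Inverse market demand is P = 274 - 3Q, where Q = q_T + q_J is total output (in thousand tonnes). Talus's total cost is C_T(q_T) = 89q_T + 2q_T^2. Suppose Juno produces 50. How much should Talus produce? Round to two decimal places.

3.50

With the rival's output fixed at 50, Talus's profit is π_T = (274 - 3·50 - 3q_T)q_T - (89q_T + 2q_T²) = (124 - 3q_T)q_T - (89q_T + 2q_T²).
∂π_T/∂q_T = 35 - 10q_T = 0, so q_T = 7/2.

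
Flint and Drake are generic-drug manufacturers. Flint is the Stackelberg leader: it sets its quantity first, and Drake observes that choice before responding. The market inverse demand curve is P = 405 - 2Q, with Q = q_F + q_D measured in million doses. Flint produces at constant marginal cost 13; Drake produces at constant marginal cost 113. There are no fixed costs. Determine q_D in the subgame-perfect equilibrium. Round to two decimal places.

11.50

The follower Drake best-responds to any q_F: π_D = (405 - 2Q)q_D - 113q_D.
∂π_D/∂q_D = 292 - 2q_F - 4q_D = 0 gives the reaction function q_D = (292 - 2q_F)/4.
Flint substitutes q_D(q_F) into its own profit: π_F = q_F(405 - 2q_F - (292 - 2q_F)/2) - 13q_F = (259 - q_F)q_F - 13q_F.
Maximising: ∂π_F/∂q_F = 246 - 2q_F = 0, giving q_F = 123.
Then q_D = (292 - 2·123)/4 = 23/2.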